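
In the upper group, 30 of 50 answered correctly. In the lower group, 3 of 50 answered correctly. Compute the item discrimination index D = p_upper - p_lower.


p_upper = 30/50 = 0.6
p_lower = 3/50 = 0.06
D = 0.6 - 0.06 = 0.54

0.54


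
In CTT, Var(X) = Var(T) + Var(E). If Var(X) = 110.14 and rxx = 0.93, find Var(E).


var_true = rxx * var_obs = 0.93 * 110.14 = 102.4302
var_error = var_obs - var_true
var_error = 110.14 - 102.4302
var_error = 7.7098

7.7098


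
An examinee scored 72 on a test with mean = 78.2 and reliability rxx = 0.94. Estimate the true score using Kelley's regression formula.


T_est = rxx * X + (1 - rxx) * mean
T_est = 0.94 * 72 + 0.06 * 78.2
T_est = 67.68 + 4.692
T_est = 72.372

72.372


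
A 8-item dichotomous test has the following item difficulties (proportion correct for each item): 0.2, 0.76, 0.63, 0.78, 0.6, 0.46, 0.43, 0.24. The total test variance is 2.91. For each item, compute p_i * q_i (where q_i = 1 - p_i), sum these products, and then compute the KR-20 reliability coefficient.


For each item, compute p_i * q_i:
  Item 1: 0.2 * 0.8 = 0.16
  Item 2: 0.76 * 0.24 = 0.1824
  Item 3: 0.63 * 0.37 = 0.2331
  Item 4: 0.78 * 0.22 = 0.1716
  Item 5: 0.6 * 0.4 = 0.24
  Item 6: 0.46 * 0.54 = 0.2484
  Item 7: 0.43 * 0.57 = 0.2451
  Item 8: 0.24 * 0.76 = 0.1824
Sum(p_i * q_i) = 0.16 + 0.1824 + 0.2331 + 0.1716 + 0.24 + 0.2484 + 0.2451 + 0.1824 = 1.663
KR-20 = (k/(k-1)) * (1 - Sum(p_i*q_i) / Var_total)
= (8/7) * (1 - 1.663/2.91)
= 1.1429 * 0.4285
KR-20 = 0.4897

0.4897


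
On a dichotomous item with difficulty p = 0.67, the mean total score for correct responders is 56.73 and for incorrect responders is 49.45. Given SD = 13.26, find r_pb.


q = 1 - p = 0.33
rpb = ((M1 - M0) / SD) * sqrt(p * q)
rpb = ((56.73 - 49.45) / 13.26) * sqrt(0.67 * 0.33)
rpb = 0.2582

0.2582


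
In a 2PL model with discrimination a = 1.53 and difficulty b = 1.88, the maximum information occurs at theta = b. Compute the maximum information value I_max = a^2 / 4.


For 2PL, max info at theta = b = 1.88
I_max = a^2 / 4 = 1.53^2 / 4
= 2.3409 / 4
I_max = 0.5852

0.5852


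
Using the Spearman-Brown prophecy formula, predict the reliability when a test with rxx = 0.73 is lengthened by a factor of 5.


r_new = (n * rxx) / (1 + (n-1) * rxx)
r_new = (5 * 0.73) / (1 + 4 * 0.73)
r_new = 3.65 / 3.92
r_new = 0.9311

0.9311


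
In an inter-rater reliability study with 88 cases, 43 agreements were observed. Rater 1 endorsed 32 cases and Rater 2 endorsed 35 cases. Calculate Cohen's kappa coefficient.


P_o = 43/88 = 0.488636
P_e = (32*35 + 56*53) / 7744 = 0.527893
kappa = (P_o - P_e) / (1 - P_e)
kappa = (0.488636 - 0.527893) / (1 - 0.527893)
kappa = -0.0832

-0.0832


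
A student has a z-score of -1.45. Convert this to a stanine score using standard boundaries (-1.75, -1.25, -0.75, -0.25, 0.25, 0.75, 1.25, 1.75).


Stanine boundaries: [-1.75, -1.25, -0.75, -0.25, 0.25, 0.75, 1.25, 1.75]
z = -1.45
Check each boundary:
  z >= -1.75 -> could be stanine 2
  z < -1.25
  z < -0.75
  z < -0.25
  z < 0.25
  z < 0.75
  z < 1.25
  z < 1.75
Highest qualifying boundary gives stanine = 2

2


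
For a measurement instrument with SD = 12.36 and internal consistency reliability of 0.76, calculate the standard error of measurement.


SEM = SD * sqrt(1 - rxx)
SEM = 12.36 * sqrt(1 - 0.76)
SEM = 12.36 * sqrt(0.24) = 12.36 * 0.489898
SEM = 6.0551

6.0551


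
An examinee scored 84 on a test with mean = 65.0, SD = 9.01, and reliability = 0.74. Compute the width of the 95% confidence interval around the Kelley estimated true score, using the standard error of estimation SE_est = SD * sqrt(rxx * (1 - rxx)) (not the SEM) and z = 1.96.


True score estimate = 0.74*84 + 0.26*65.0 = 79.06
SE_est = SD * sqrt(rxx * (1 - rxx)) = 9.01 * sqrt(0.74 * 0.26) = 9.01 * sqrt(0.1924) = 3.952095
CI = T_est +/- z * SE_est, so width = 2 * z * SE_est = 2 * 1.96 * 3.952095
Width = 15.4922

15.4922


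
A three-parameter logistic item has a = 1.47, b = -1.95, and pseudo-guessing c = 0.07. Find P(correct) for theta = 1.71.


logit = 1.47*(1.71 - -1.95) = 5.3802
P* = 1/(1 + exp(-5.3802)) = 0.9954
P = 0.07 + (1 - 0.07) * 0.9954
P = 0.9957

0.9957


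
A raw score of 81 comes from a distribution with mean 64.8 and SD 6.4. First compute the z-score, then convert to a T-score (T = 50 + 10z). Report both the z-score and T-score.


z = (X - mean) / SD = (81 - 64.8) / 6.4
z = 16.2 / 6.4
z = 2.5312
T-score = T = 50 + 10z
Carry z at full precision (z = 16.2 / 6.4) into the conversion:
T-score = 50 + 10 * (16.2 / 6.4) = 50 + 162 / 6.4
T-score = 50 + 25.3125
T-score = 75.3125

75.3125


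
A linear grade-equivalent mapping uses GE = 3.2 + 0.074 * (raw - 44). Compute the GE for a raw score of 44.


raw - median = 44 - 44 = 0
slope * diff = 0.074 * 0 = 0.0
GE = 3.2 + 0.0
GE = 3.2

3.2


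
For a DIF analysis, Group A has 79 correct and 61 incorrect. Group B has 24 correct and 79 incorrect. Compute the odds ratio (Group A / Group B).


Odds_A = 79/61 = 1.2951
Odds_B = 24/79 = 0.3038
OR = Odds_A / Odds_B = 1.2951 / 0.3038
Exactly, OR = (79 * 79) / (61 * 24) = 6241 / 1464
OR = 4.263

4.263


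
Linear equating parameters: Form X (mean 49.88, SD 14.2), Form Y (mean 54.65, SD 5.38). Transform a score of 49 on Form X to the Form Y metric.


slope = SD_Y / SD_X = 5.38 / 14.2 ~ 0.3789
intercept = mean_Y - slope * mean_X = 54.65 - (5.38 / 14.2) * 49.88 ~ 35.7518
Y = slope * X + intercept. To avoid rounding drift from the rounded slope/intercept, evaluate the equivalent form Y = mean_Y + SD_Y * (X - mean_X) / SD_X at full precision:
Y = 54.65 + 5.38 * (49 - 49.88) / 14.2
Y = 54.65 - 5.38 * 0.88 / 14.2
Y = 54.65 - 4.7344 / 14.2
Y = 54.65 - 0.3334
Y = 54.3166

54.3166


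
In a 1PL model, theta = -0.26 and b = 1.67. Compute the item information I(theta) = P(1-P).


P = 1/(1+exp(-(-0.26-1.67))) = 0.1268
I = P*(1-P) = 0.1268 * 0.8732
I = 0.1107

0.1107


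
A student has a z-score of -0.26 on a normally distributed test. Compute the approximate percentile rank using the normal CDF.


CDF(z) = 0.5 * (1 + erf(z/sqrt(2)))
erf(-0.1838) = -0.2051
CDF = 0.3974
Percentile rank = 0.3974 * 100 = 39.74

39.74


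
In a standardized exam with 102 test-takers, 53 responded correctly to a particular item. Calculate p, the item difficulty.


Item difficulty p = number correct / total examinees
p = 53 / 102
p = 0.5196

0.5196


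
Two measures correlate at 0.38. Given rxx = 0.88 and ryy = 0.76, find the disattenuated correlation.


r_corrected = rxy / sqrt(rxx * ryy)
= 0.38 / sqrt(0.88 * 0.76)
= 0.38 / sqrt(0.6688)
= 0.38 / 0.817802
r_corrected = 0.4647

0.4647


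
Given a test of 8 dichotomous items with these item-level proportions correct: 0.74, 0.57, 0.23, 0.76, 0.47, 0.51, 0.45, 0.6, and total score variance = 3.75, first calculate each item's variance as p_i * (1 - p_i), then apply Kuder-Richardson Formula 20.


For each item, compute p_i * q_i:
  Item 1: 0.74 * 0.26 = 0.1924
  Item 2: 0.57 * 0.43 = 0.2451
  Item 3: 0.23 * 0.77 = 0.1771
  Item 4: 0.76 * 0.24 = 0.1824
  Item 5: 0.47 * 0.53 = 0.2491
  Item 6: 0.51 * 0.49 = 0.2499
  Item 7: 0.45 * 0.55 = 0.2475
  Item 8: 0.6 * 0.4 = 0.24
Sum(p_i * q_i) = 0.1924 + 0.2451 + 0.1771 + 0.1824 + 0.2491 + 0.2499 + 0.2475 + 0.24 = 1.7835
KR-20 = (k/(k-1)) * (1 - Sum(p_i*q_i) / Var_total)
= (8/7) * (1 - 1.7835/3.75)
= 1.1429 * 0.5244
KR-20 = 0.5993

0.5993


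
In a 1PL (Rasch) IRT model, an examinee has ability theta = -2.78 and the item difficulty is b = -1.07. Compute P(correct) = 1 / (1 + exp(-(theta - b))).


theta - b = -2.78 - -1.07 = -1.71
exp(-(theta - b)) = exp(1.71) = 5.529
P = 1 / (1 + 5.529)
P = 0.1532

0.1532


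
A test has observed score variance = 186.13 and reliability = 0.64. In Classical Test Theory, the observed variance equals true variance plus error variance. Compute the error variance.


var_true = rxx * var_obs = 0.64 * 186.13 = 119.1232
var_error = var_obs - var_true
var_error = 186.13 - 119.1232
var_error = 67.0068

67.0068


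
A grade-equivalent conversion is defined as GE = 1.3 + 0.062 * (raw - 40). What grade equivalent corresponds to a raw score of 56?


raw - median = 56 - 40 = 16
slope * diff = 0.062 * 16 = 0.992
GE = 1.3 + 0.992
GE = 2.292

2.292


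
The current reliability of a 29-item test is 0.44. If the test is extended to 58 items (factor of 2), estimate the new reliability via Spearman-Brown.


r_new = (n * rxx) / (1 + (n-1) * rxx)
r_new = (2 * 0.44) / (1 + 1 * 0.44)
r_new = 0.88 / 1.44
r_new = 0.6111

0.6111


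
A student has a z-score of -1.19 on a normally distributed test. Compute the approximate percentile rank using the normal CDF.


CDF(z) = 0.5 * (1 + erf(z/sqrt(2)))
erf(-0.8415) = -0.766
CDF = 0.117
Percentile rank = 0.117 * 100 = 11.7

11.7


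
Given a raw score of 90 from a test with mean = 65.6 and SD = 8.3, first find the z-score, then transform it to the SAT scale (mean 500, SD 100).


z = (X - mean) / SD = (90 - 65.6) / 8.3
z = 24.4 / 8.3
z = 2.9398
SAT-scale = SAT = 500 + 100z
Carry z at full precision (z = 24.4 / 8.3) into the conversion:
SAT-scale = 500 + 100 * (24.4 / 8.3) = 500 + 2440 / 8.3
SAT-scale = 500 + 293.9759
SAT-scale = 793.9759

793.9759


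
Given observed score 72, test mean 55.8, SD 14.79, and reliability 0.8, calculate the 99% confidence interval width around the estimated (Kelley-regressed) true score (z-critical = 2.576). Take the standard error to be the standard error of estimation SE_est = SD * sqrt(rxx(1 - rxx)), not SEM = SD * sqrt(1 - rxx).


True score estimate = 0.8*72 + 0.2*55.8 = 68.76
SE_est = SD * sqrt(rxx * (1 - rxx)) = 14.79 * sqrt(0.8 * 0.2) = 14.79 * sqrt(0.16) = 5.916
CI = T_est +/- z * SE_est, so width = 2 * z * SE_est = 2 * 2.576 * 5.916
Width = 30.4792

30.4792


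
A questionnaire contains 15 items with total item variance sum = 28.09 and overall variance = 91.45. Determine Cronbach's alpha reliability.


alpha = (k/(k-1)) * (1 - sum(si^2)/s_total^2)
= (15/14) * (1 - 28.09/91.45)
alpha = 0.7423

0.7423


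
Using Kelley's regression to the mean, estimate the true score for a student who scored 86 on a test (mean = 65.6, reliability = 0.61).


T_est = rxx * X + (1 - rxx) * mean
T_est = 0.61 * 86 + 0.39 * 65.6
T_est = 52.46 + 25.584
T_est = 78.044

78.044


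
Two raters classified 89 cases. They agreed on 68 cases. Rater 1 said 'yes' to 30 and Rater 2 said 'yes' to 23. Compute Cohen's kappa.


P_o = 68/89 = 0.764045
P_e = (30*23 + 59*66) / 7921 = 0.578715
kappa = (P_o - P_e) / (1 - P_e)
kappa = (0.764045 - 0.578715) / (1 - 0.578715)
kappa = 0.4399

0.4399


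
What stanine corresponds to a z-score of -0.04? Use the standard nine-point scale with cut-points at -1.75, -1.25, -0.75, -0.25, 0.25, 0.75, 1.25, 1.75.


Stanine boundaries: [-1.75, -1.25, -0.75, -0.25, 0.25, 0.75, 1.25, 1.75]
z = -0.04
Check each boundary:
  z >= -1.75 -> could be stanine 2
  z >= -1.25 -> could be stanine 3
  z >= -0.75 -> could be stanine 4
  z >= -0.25 -> could be stanine 5
  z < 0.25
  z < 0.75
  z < 1.25
  z < 1.75
Highest qualifying boundary gives stanine = 5

5


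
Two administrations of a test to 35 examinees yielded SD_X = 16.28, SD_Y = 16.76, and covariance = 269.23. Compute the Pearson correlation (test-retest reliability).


r = cov(X,Y) / (SD_X * SD_Y)
r = 269.23 / (16.28 * 16.76)
r = 269.23 / 272.8528
r = 0.9867

0.9867


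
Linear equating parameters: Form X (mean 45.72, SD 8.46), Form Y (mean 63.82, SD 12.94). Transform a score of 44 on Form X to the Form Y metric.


slope = SD_Y / SD_X = 12.94 / 8.46 ~ 1.5296
intercept = mean_Y - slope * mean_X = 63.82 - (12.94 / 8.46) * 45.72 ~ -6.1111
Y = slope * X + intercept. To avoid rounding drift from the rounded slope/intercept, evaluate the equivalent form Y = mean_Y + SD_Y * (X - mean_X) / SD_X at full precision:
Y = 63.82 + 12.94 * (44 - 45.72) / 8.46
Y = 63.82 - 12.94 * 1.72 / 8.46
Y = 63.82 - 22.2568 / 8.46
Y = 63.82 - 2.6308
Y = 61.1892

61.1892


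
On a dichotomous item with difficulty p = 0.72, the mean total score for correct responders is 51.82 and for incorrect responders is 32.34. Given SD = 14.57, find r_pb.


q = 1 - p = 0.28
rpb = ((M1 - M0) / SD) * sqrt(p * q)
rpb = ((51.82 - 32.34) / 14.57) * sqrt(0.72 * 0.28)
rpb = 0.6003

0.6003


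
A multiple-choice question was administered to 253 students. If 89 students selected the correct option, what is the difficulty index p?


Item difficulty p = number correct / total examinees
p = 89 / 253
p = 0.3518

0.3518


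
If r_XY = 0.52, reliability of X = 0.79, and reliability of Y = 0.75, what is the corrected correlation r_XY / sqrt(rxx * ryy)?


r_corrected = rxy / sqrt(rxx * ryy)
= 0.52 / sqrt(0.79 * 0.75)
= 0.52 / sqrt(0.5925)
= 0.52 / 0.76974
r_corrected = 0.6756

0.6756


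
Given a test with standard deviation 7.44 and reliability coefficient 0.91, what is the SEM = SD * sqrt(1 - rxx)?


SEM = SD * sqrt(1 - rxx)
SEM = 7.44 * sqrt(1 - 0.91)
SEM = 7.44 * sqrt(0.09) = 7.44 * 0.3
SEM = 2.232

2.232


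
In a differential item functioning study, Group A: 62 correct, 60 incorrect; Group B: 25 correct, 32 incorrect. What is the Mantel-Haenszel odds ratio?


Odds_A = 62/60 = 1.0333
Odds_B = 25/32 = 0.7812
OR = Odds_A / Odds_B = 1.0333 / 0.7812
Exactly, OR = (62 * 32) / (60 * 25) = 1984 / 1500
OR = 1.3227

1.3227


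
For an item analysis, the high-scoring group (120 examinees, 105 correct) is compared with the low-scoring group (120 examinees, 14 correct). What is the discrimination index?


p_upper = 105/120 = 0.875
p_lower = 14/120 = 0.1167
D = 0.875 - 0.1167 = 0.7583

0.7583


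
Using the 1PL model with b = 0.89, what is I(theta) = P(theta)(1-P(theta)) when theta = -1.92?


P = 1/(1+exp(-(-1.92-0.89))) = 0.0568
I = P*(1-P) = 0.0568 * 0.9432
I = 0.0536

0.0536


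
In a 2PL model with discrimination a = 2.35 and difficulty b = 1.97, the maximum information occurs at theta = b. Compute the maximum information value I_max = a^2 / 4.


For 2PL, max info at theta = b = 1.97
I_max = a^2 / 4 = 2.35^2 / 4
= 5.5225 / 4
I_max = 1.3806

1.3806


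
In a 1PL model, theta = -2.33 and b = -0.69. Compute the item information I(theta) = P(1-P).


P = 1/(1+exp(-(-2.33--0.69))) = 0.1625
I = P*(1-P) = 0.1625 * 0.8375
I = 0.1361

0.1361


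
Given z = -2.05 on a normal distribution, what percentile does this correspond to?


CDF(z) = 0.5 * (1 + erf(z/sqrt(2)))
erf(-1.4496) = -0.9596
CDF = 0.0202
Percentile rank = 0.0202 * 100 = 2.02

2.02


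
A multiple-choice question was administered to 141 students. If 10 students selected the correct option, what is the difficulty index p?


Item difficulty p = number correct / total examinees
p = 10 / 141
p = 0.0709

0.0709


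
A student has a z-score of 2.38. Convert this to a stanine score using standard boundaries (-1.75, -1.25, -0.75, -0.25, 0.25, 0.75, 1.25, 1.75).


Stanine boundaries: [-1.75, -1.25, -0.75, -0.25, 0.25, 0.75, 1.25, 1.75]
z = 2.38
Check each boundary:
  z >= -1.75 -> could be stanine 2
  z >= -1.25 -> could be stanine 3
  z >= -0.75 -> could be stanine 4
  z >= -0.25 -> could be stanine 5
  z >= 0.25 -> could be stanine 6
  z >= 0.75 -> could be stanine 7
  z >= 1.25 -> could be stanine 8
  z >= 1.75 -> could be stanine 9
Highest qualifying boundary gives stanine = 9

9


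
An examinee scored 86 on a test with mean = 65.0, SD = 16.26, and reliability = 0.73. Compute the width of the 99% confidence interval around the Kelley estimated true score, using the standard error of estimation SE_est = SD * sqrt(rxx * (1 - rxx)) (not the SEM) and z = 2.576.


True score estimate = 0.73*86 + 0.27*65.0 = 80.33
SE_est = SD * sqrt(rxx * (1 - rxx)) = 16.26 * sqrt(0.73 * 0.27) = 16.26 * sqrt(0.1971) = 7.218781
CI = T_est +/- z * SE_est, so width = 2 * z * SE_est = 2 * 2.576 * 7.218781
Width = 37.1912

37.1912


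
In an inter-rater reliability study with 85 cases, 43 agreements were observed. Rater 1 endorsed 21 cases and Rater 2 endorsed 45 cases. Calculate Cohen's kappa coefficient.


P_o = 43/85 = 0.505882
P_e = (21*45 + 64*40) / 7225 = 0.485121
kappa = (P_o - P_e) / (1 - P_e)
kappa = (0.505882 - 0.485121) / (1 - 0.485121)
kappa = 0.0403

0.0403


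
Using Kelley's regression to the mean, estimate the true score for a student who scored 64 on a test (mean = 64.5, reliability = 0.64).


T_est = rxx * X + (1 - rxx) * mean
T_est = 0.64 * 64 + 0.36 * 64.5
T_est = 40.96 + 23.22
T_est = 64.18

64.18


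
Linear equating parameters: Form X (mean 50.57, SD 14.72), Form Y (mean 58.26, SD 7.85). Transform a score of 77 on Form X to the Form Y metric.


slope = SD_Y / SD_X = 7.85 / 14.72 ~ 0.5333
intercept = mean_Y - slope * mean_X = 58.26 - (7.85 / 14.72) * 50.57 ~ 31.2916
Y = slope * X + intercept. To avoid rounding drift from the rounded slope/intercept, evaluate the equivalent form Y = mean_Y + SD_Y * (X - mean_X) / SD_X at full precision:
Y = 58.26 + 7.85 * (77 - 50.57) / 14.72
Y = 58.26 + 7.85 * 26.43 / 14.72
Y = 58.26 + 207.4755 / 14.72
Y = 58.26 + 14.0948
Y = 72.3548

72.3548


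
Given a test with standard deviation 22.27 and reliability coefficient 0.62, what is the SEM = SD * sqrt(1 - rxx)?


SEM = SD * sqrt(1 - rxx)
SEM = 22.27 * sqrt(1 - 0.62)
SEM = 22.27 * sqrt(0.38) = 22.27 * 0.616441
SEM = 13.7281

13.7281


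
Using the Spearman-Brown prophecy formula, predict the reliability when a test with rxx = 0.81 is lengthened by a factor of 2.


r_new = (n * rxx) / (1 + (n-1) * rxx)
r_new = (2 * 0.81) / (1 + 1 * 0.81)
r_new = 1.62 / 1.81
r_new = 0.895

0.895


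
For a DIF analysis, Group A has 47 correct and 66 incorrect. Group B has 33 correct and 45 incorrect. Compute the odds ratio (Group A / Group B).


Odds_A = 47/66 = 0.7121
Odds_B = 33/45 = 0.7333
OR = Odds_A / Odds_B = 0.7121 / 0.7333
Exactly, OR = (47 * 45) / (66 * 33) = 2115 / 2178
OR = 0.9711

0.9711


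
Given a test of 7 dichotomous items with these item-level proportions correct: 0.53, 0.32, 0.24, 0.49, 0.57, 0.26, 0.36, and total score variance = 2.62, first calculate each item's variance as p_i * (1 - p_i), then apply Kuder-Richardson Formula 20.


For each item, compute p_i * q_i:
  Item 1: 0.53 * 0.47 = 0.2491
  Item 2: 0.32 * 0.68 = 0.2176
  Item 3: 0.24 * 0.76 = 0.1824
  Item 4: 0.49 * 0.51 = 0.2499
  Item 5: 0.57 * 0.43 = 0.2451
  Item 6: 0.26 * 0.74 = 0.1924
  Item 7: 0.36 * 0.64 = 0.2304
Sum(p_i * q_i) = 0.2491 + 0.2176 + 0.1824 + 0.2499 + 0.2451 + 0.1924 + 0.2304 = 1.5669
KR-20 = (k/(k-1)) * (1 - Sum(p_i*q_i) / Var_total)
= (7/6) * (1 - 1.5669/2.62)
= 1.1667 * 0.4019
KR-20 = 0.4689

0.4689


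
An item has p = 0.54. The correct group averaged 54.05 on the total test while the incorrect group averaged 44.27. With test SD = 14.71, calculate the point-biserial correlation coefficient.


q = 1 - p = 0.46
rpb = ((M1 - M0) / SD) * sqrt(p * q)
rpb = ((54.05 - 44.27) / 14.71) * sqrt(0.54 * 0.46)
rpb = 0.3314

0.3314


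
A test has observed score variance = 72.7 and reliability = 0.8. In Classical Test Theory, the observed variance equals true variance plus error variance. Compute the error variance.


var_true = rxx * var_obs = 0.8 * 72.7 = 58.16
var_error = var_obs - var_true
var_error = 72.7 - 58.16
var_error = 14.54

14.54


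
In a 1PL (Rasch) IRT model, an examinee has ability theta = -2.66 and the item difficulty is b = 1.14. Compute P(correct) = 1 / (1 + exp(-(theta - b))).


theta - b = -2.66 - 1.14 = -3.8
exp(-(theta - b)) = exp(3.8) = 44.7012
P = 1 / (1 + 44.7012)
P = 0.0219

0.0219


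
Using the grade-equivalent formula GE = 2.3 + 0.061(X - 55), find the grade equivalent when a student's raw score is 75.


raw - median = 75 - 55 = 20
slope * diff = 0.061 * 20 = 1.22
GE = 2.3 + 1.22
GE = 3.52

3.52


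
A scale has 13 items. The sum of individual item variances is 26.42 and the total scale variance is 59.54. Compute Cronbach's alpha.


alpha = (k/(k-1)) * (1 - sum(si^2)/s_total^2)
= (13/12) * (1 - 26.42/59.54)
alpha = 0.6026

0.6026


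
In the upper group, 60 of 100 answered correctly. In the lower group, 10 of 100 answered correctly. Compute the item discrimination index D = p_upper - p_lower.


p_upper = 60/100 = 0.6
p_lower = 10/100 = 0.1
D = 0.6 - 0.1 = 0.5

0.5


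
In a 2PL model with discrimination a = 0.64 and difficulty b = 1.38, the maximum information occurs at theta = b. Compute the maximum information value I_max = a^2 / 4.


For 2PL, max info at theta = b = 1.38
I_max = a^2 / 4 = 0.64^2 / 4
= 0.4096 / 4
I_max = 0.1024

0.1024


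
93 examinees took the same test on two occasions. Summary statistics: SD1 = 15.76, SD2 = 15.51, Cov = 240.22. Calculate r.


r = cov(X,Y) / (SD_X * SD_Y)
r = 240.22 / (15.76 * 15.51)
r = 240.22 / 244.4376
r = 0.9827

0.9827


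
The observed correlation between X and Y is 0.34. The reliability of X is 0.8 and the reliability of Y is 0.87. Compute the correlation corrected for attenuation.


r_corrected = rxy / sqrt(rxx * ryy)
= 0.34 / sqrt(0.8 * 0.87)
= 0.34 / sqrt(0.696)
= 0.34 / 0.834266
r_corrected = 0.4075

0.4075


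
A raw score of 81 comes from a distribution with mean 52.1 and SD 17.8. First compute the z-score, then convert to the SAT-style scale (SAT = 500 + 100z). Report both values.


z = (X - mean) / SD = (81 - 52.1) / 17.8
z = 28.9 / 17.8
z = 1.6236
SAT-scale = SAT = 500 + 100z
Carry z at full precision (z = 28.9 / 17.8) into the conversion:
SAT-scale = 500 + 100 * (28.9 / 17.8) = 500 + 2890 / 17.8
SAT-scale = 500 + 162.3596
SAT-scale = 662.3596

662.3596


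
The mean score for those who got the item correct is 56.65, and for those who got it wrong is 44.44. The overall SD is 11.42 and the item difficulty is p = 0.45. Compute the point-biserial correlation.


q = 1 - p = 0.55
rpb = ((M1 - M0) / SD) * sqrt(p * q)
rpb = ((56.65 - 44.44) / 11.42) * sqrt(0.45 * 0.55)
rpb = 0.5319

0.5319


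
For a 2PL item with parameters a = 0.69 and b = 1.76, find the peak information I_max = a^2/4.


For 2PL, max info at theta = b = 1.76
I_max = a^2 / 4 = 0.69^2 / 4
= 0.4761 / 4
I_max = 0.119

0.119


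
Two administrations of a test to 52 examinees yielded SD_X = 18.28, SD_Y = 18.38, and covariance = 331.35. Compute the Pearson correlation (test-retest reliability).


r = cov(X,Y) / (SD_X * SD_Y)
r = 331.35 / (18.28 * 18.38)
r = 331.35 / 335.9864
r = 0.9862

0.9862


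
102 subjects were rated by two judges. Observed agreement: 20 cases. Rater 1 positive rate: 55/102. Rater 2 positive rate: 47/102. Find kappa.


P_o = 20/102 = 0.196078
P_e = (55*47 + 47*55) / 10404 = 0.496924
kappa = (P_o - P_e) / (1 - P_e)
kappa = (0.196078 - 0.496924) / (1 - 0.496924)
kappa = -0.598

-0.598


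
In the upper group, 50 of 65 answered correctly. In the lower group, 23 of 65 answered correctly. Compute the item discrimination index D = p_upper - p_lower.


p_upper = 50/65 = 0.7692
p_lower = 23/65 = 0.3538
D = 0.7692 - 0.3538 = 0.4154

0.4154


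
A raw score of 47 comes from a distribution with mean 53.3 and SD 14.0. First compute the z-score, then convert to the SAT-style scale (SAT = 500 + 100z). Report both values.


z = (X - mean) / SD = (47 - 53.3) / 14.0
z = -6.3 / 14.0
z = -0.45
SAT-scale = SAT = 500 + 100z
Carry z at full precision (z = -6.3 / 14.0) into the conversion:
SAT-scale = 500 + 100 * (-6.3 / 14.0) = 500 + -630 / 14.0
SAT-scale = 500 + -45.0
SAT-scale = 455.0

455.0


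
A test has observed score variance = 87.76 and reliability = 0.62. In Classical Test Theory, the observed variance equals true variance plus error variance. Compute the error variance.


var_true = rxx * var_obs = 0.62 * 87.76 = 54.4112
var_error = var_obs - var_true
var_error = 87.76 - 54.4112
var_error = 33.3488

33.3488


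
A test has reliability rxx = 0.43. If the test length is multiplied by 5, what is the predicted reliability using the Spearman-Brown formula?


r_new = (n * rxx) / (1 + (n-1) * rxx)
r_new = (5 * 0.43) / (1 + 4 * 0.43)
r_new = 2.15 / 2.72
r_new = 0.7904

0.7904


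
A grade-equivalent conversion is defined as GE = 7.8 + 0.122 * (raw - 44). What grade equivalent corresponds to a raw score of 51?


raw - median = 51 - 44 = 7
slope * diff = 0.122 * 7 = 0.854
GE = 7.8 + 0.854
GE = 8.654

8.654


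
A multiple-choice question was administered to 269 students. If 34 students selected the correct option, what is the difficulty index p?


Item difficulty p = number correct / total examinees
p = 34 / 269
p = 0.1264

0.1264


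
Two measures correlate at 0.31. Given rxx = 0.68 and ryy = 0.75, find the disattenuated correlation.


r_corrected = rxy / sqrt(rxx * ryy)
= 0.31 / sqrt(0.68 * 0.75)
= 0.31 / sqrt(0.51)
= 0.31 / 0.714143
r_corrected = 0.4341

0.4341


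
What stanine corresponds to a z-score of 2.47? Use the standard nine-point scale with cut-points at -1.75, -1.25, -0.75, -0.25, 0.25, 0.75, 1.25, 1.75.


Stanine boundaries: [-1.75, -1.25, -0.75, -0.25, 0.25, 0.75, 1.25, 1.75]
z = 2.47
Check each boundary:
  z >= -1.75 -> could be stanine 2
  z >= -1.25 -> could be stanine 3
  z >= -0.75 -> could be stanine 4
  z >= -0.25 -> could be stanine 5
  z >= 0.25 -> could be stanine 6
  z >= 0.75 -> could be stanine 7
  z >= 1.25 -> could be stanine 8
  z >= 1.75 -> could be stanine 9
Highest qualifying boundary gives stanine = 9

9


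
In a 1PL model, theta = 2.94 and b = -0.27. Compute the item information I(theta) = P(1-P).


P = 1/(1+exp(-(2.94--0.27))) = 0.9612
I = P*(1-P) = 0.9612 * 0.0388
I = 0.0373

0.0373


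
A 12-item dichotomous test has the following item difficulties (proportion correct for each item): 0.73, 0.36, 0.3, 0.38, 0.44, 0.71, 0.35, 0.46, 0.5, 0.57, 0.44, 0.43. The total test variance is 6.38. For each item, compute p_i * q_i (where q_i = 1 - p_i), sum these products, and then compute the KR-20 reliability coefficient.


For each item, compute p_i * q_i:
  Item 1: 0.73 * 0.27 = 0.1971
  Item 2: 0.36 * 0.64 = 0.2304
  Item 3: 0.3 * 0.7 = 0.21
  Item 4: 0.38 * 0.62 = 0.2356
  Item 5: 0.44 * 0.56 = 0.2464
  Item 6: 0.71 * 0.29 = 0.2059
  Item 7: 0.35 * 0.65 = 0.2275
  Item 8: 0.46 * 0.54 = 0.2484
  Item 9: 0.5 * 0.5 = 0.25
  Item 10: 0.57 * 0.43 = 0.2451
  Item 11: 0.44 * 0.56 = 0.2464
  Item 12: 0.43 * 0.57 = 0.2451
Sum(p_i * q_i) = 0.1971 + 0.2304 + 0.21 + 0.2356 + 0.2464 + 0.2059 + 0.2275 + 0.2484 + 0.25 + 0.2451 + 0.2464 + 0.2451 = 2.7879
KR-20 = (k/(k-1)) * (1 - Sum(p_i*q_i) / Var_total)
= (12/11) * (1 - 2.7879/6.38)
= 1.0909 * 0.563
KR-20 = 0.6142

0.6142


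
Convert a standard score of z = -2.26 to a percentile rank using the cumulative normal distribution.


CDF(z) = 0.5 * (1 + erf(z/sqrt(2)))
erf(-1.5981) = -0.9762
CDF = 0.0119
Percentile rank = 0.0119 * 100 = 1.19

1.19


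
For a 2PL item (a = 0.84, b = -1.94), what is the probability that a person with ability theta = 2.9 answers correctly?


a*(theta - b) = 0.84 * (2.9 - -1.94) = 4.0656
exp(-4.0656) = 0.0172
P = 1 / (1 + 0.0172)
P = 0.9831

0.9831


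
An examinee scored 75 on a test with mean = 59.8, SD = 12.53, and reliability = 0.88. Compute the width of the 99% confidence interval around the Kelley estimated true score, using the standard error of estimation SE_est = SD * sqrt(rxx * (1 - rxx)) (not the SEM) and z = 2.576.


True score estimate = 0.88*75 + 0.12*59.8 = 73.176
SE_est = SD * sqrt(rxx * (1 - rxx)) = 12.53 * sqrt(0.88 * 0.12) = 12.53 * sqrt(0.1056) = 4.071768
CI = T_est +/- z * SE_est, so width = 2 * z * SE_est = 2 * 2.576 * 4.071768
Width = 20.9777

20.9777


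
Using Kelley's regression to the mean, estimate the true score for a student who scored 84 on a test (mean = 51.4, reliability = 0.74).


T_est = rxx * X + (1 - rxx) * mean
T_est = 0.74 * 84 + 0.26 * 51.4
T_est = 62.16 + 13.364
T_est = 75.524

75.524


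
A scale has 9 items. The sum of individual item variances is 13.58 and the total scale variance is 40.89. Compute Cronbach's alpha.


alpha = (k/(k-1)) * (1 - sum(si^2)/s_total^2)
= (9/8) * (1 - 13.58/40.89)
alpha = 0.7514

0.7514


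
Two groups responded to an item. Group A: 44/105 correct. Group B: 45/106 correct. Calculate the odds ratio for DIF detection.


Odds_A = 44/61 = 0.7213
Odds_B = 45/61 = 0.7377
OR = Odds_A / Odds_B = 0.7213 / 0.7377
Exactly, OR = (44 * 61) / (61 * 45) = 2684 / 2745
OR = 0.9778

0.9778


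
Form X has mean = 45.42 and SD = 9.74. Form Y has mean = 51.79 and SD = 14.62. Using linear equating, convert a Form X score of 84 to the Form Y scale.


slope = SD_Y / SD_X = 14.62 / 9.74 ~ 1.501
intercept = mean_Y - slope * mean_X = 51.79 - (14.62 / 9.74) * 45.42 ~ -16.3866
Y = slope * X + intercept. To avoid rounding drift from the rounded slope/intercept, evaluate the equivalent form Y = mean_Y + SD_Y * (X - mean_X) / SD_X at full precision:
Y = 51.79 + 14.62 * (84 - 45.42) / 9.74
Y = 51.79 + 14.62 * 38.58 / 9.74
Y = 51.79 + 564.0396 / 9.74
Y = 51.79 + 57.9096
Y = 109.6996

109.6996


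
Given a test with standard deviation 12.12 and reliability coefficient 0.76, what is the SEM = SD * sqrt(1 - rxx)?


SEM = SD * sqrt(1 - rxx)
SEM = 12.12 * sqrt(1 - 0.76)
SEM = 12.12 * sqrt(0.24) = 12.12 * 0.489898
SEM = 5.9376

5.9376


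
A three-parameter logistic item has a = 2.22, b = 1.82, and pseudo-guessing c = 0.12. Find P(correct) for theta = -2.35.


logit = 2.22*(-2.35 - 1.82) = -9.2574
P* = 1/(1 + exp(--9.2574)) = 0.0001
P = 0.12 + (1 - 0.12) * 0.0001
P = 0.1201

0.1201


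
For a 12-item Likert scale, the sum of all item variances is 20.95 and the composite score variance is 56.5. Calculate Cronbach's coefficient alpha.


alpha = (k/(k-1)) * (1 - sum(si^2)/s_total^2)
= (12/11) * (1 - 20.95/56.5)
alpha = 0.6864

0.6864


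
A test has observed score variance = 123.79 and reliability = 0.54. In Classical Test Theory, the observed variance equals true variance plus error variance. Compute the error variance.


var_true = rxx * var_obs = 0.54 * 123.79 = 66.8466
var_error = var_obs - var_true
var_error = 123.79 - 66.8466
var_error = 56.9434

56.9434


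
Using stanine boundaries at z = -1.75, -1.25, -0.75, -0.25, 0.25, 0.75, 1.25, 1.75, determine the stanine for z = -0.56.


Stanine boundaries: [-1.75, -1.25, -0.75, -0.25, 0.25, 0.75, 1.25, 1.75]
z = -0.56
Check each boundary:
  z >= -1.75 -> could be stanine 2
  z >= -1.25 -> could be stanine 3
  z >= -0.75 -> could be stanine 4
  z < -0.25
  z < 0.25
  z < 0.75
  z < 1.25
  z < 1.75
Highest qualifying boundary gives stanine = 4

4


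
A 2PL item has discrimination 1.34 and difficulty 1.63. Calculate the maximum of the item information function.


For 2PL, max info at theta = b = 1.63
I_max = a^2 / 4 = 1.34^2 / 4
= 1.7956 / 4
I_max = 0.4489

0.4489


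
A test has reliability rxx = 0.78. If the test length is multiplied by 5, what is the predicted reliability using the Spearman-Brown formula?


r_new = (n * rxx) / (1 + (n-1) * rxx)
r_new = (5 * 0.78) / (1 + 4 * 0.78)
r_new = 3.9 / 4.12
r_new = 0.9466

0.9466


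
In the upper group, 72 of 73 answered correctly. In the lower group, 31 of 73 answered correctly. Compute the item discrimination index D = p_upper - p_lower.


p_upper = 72/73 = 0.9863
p_lower = 31/73 = 0.4247
D = 0.9863 - 0.4247 = 0.5616

0.5616


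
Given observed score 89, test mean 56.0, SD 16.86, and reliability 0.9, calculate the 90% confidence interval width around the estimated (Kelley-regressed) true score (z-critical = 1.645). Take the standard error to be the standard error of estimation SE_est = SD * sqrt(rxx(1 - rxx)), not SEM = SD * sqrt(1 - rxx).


True score estimate = 0.9*89 + 0.1*56.0 = 85.7
SE_est = SD * sqrt(rxx * (1 - rxx)) = 16.86 * sqrt(0.9 * 0.1) = 16.86 * sqrt(0.09) = 5.058
CI = T_est +/- z * SE_est, so width = 2 * z * SE_est = 2 * 1.645 * 5.058
Width = 16.6408

16.6408


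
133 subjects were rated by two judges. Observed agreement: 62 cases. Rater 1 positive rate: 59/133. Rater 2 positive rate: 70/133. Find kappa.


P_o = 62/133 = 0.466165
P_e = (59*70 + 74*63) / 17689 = 0.497032
kappa = (P_o - P_e) / (1 - P_e)
kappa = (0.466165 - 0.497032) / (1 - 0.497032)
kappa = -0.0614

-0.0614


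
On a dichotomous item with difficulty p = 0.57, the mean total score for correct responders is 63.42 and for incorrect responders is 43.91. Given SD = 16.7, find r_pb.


q = 1 - p = 0.43
rpb = ((M1 - M0) / SD) * sqrt(p * q)
rpb = ((63.42 - 43.91) / 16.7) * sqrt(0.57 * 0.43)
rpb = 0.5784

0.5784


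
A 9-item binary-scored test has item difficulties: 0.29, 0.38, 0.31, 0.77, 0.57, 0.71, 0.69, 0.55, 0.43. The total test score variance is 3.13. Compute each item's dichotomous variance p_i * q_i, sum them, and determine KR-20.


For each item, compute p_i * q_i:
  Item 1: 0.29 * 0.71 = 0.2059
  Item 2: 0.38 * 0.62 = 0.2356
  Item 3: 0.31 * 0.69 = 0.2139
  Item 4: 0.77 * 0.23 = 0.1771
  Item 5: 0.57 * 0.43 = 0.2451
  Item 6: 0.71 * 0.29 = 0.2059
  Item 7: 0.69 * 0.31 = 0.2139
  Item 8: 0.55 * 0.45 = 0.2475
  Item 9: 0.43 * 0.57 = 0.2451
Sum(p_i * q_i) = 0.2059 + 0.2356 + 0.2139 + 0.1771 + 0.2451 + 0.2059 + 0.2139 + 0.2475 + 0.2451 = 1.99
KR-20 = (k/(k-1)) * (1 - Sum(p_i*q_i) / Var_total)
= (9/8) * (1 - 1.99/3.13)
= 1.125 * 0.3642
KR-20 = 0.4097

0.4097


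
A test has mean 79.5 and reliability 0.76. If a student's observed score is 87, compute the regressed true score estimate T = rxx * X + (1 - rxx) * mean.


T_est = rxx * X + (1 - rxx) * mean
T_est = 0.76 * 87 + 0.24 * 79.5
T_est = 66.12 + 19.08
T_est = 85.2

85.2


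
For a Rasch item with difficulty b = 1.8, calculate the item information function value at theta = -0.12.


P = 1/(1+exp(-(-0.12-1.8))) = 0.1279
I = P*(1-P) = 0.1279 * 0.8721
I = 0.1115

0.1115


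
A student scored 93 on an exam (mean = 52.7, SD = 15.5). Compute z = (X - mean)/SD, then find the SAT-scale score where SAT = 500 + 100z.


z = (X - mean) / SD = (93 - 52.7) / 15.5
z = 40.3 / 15.5
z = 2.6
SAT-scale = SAT = 500 + 100z
Carry z at full precision (z = 40.3 / 15.5) into the conversion:
SAT-scale = 500 + 100 * (40.3 / 15.5) = 500 + 4030 / 15.5
SAT-scale = 500 + 260.0
SAT-scale = 760.0

760.0


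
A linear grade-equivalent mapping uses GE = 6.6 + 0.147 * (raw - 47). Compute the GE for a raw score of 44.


raw - median = 44 - 47 = -3
slope * diff = 0.147 * -3 = -0.441
GE = 6.6 + -0.441
GE = 6.159

6.159


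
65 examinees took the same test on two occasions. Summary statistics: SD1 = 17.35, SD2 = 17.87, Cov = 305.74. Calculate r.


r = cov(X,Y) / (SD_X * SD_Y)
r = 305.74 / (17.35 * 17.87)
r = 305.74 / 310.0445
r = 0.9861

0.9861


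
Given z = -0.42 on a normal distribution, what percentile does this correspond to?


CDF(z) = 0.5 * (1 + erf(z/sqrt(2)))
erf(-0.297) = -0.3255
CDF = 0.3372
Percentile rank = 0.3372 * 100 = 33.72

33.72


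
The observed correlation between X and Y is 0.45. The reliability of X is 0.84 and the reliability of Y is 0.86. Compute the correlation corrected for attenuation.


r_corrected = rxy / sqrt(rxx * ryy)
= 0.45 / sqrt(0.84 * 0.86)
= 0.45 / sqrt(0.7224)
= 0.45 / 0.849941
r_corrected = 0.5294

0.5294


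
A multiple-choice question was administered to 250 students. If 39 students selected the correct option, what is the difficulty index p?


Item difficulty p = number correct / total examinees
p = 39 / 250
p = 0.156

0.156


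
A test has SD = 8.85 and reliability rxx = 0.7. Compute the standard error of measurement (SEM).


SEM = SD * sqrt(1 - rxx)
SEM = 8.85 * sqrt(1 - 0.7)
SEM = 8.85 * sqrt(0.3) = 8.85 * 0.547723
SEM = 4.8473

4.8473


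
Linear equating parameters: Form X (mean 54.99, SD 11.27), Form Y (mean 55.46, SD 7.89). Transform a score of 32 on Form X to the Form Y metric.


slope = SD_Y / SD_X = 7.89 / 11.27 ~ 0.7001
intercept = mean_Y - slope * mean_X = 55.46 - (7.89 / 11.27) * 54.99 ~ 16.9621
Y = slope * X + intercept. To avoid rounding drift from the rounded slope/intercept, evaluate the equivalent form Y = mean_Y + SD_Y * (X - mean_X) / SD_X at full precision:
Y = 55.46 + 7.89 * (32 - 54.99) / 11.27
Y = 55.46 - 7.89 * 22.99 / 11.27
Y = 55.46 - 181.3911 / 11.27
Y = 55.46 - 16.095
Y = 39.365

39.365


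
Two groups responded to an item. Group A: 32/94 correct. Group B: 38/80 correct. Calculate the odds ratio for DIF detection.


Odds_A = 32/62 = 0.5161
Odds_B = 38/42 = 0.9048
OR = Odds_A / Odds_B = 0.5161 / 0.9048
Exactly, OR = (32 * 42) / (62 * 38) = 1344 / 2356
OR = 0.5705

0.5705


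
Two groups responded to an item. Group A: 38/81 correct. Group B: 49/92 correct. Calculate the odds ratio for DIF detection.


Odds_A = 38/43 = 0.8837
Odds_B = 49/43 = 1.1395
OR = Odds_A / Odds_B = 0.8837 / 1.1395
Exactly, OR = (38 * 43) / (43 * 49) = 1634 / 2107
OR = 0.7755

0.7755


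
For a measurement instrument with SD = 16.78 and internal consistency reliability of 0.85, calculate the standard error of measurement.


SEM = SD * sqrt(1 - rxx)
SEM = 16.78 * sqrt(1 - 0.85)
SEM = 16.78 * sqrt(0.15) = 16.78 * 0.387298
SEM = 6.4989

6.4989


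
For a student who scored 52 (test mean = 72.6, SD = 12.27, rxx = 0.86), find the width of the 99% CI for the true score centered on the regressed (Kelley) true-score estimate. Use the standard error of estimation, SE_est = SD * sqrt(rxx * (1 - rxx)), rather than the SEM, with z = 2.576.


True score estimate = 0.86*52 + 0.14*72.6 = 54.884
SE_est = SD * sqrt(rxx * (1 - rxx)) = 12.27 * sqrt(0.86 * 0.14) = 12.27 * sqrt(0.1204) = 4.257531
CI = T_est +/- z * SE_est, so width = 2 * z * SE_est = 2 * 2.576 * 4.257531
Width = 21.9348

21.9348


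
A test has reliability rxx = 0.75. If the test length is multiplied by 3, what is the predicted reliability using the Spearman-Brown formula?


r_new = (n * rxx) / (1 + (n-1) * rxx)
r_new = (3 * 0.75) / (1 + 2 * 0.75)
r_new = 2.25 / 2.5
r_new = 0.9

0.9


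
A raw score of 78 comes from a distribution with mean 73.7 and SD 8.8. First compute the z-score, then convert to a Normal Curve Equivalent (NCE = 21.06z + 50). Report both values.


z = (X - mean) / SD = (78 - 73.7) / 8.8
z = 4.3 / 8.8
z = 0.4886
NCE = NCE = 21.06z + 50
Carry z at full precision (z = 4.3 / 8.8) into the conversion:
NCE = 21.06 * (4.3 / 8.8) + 50 = 90.558 / 8.8 + 50
NCE = 10.2907 + 50
NCE = 60.2907

60.2907


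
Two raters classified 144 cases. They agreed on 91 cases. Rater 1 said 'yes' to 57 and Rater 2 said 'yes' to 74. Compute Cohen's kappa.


P_o = 91/144 = 0.631944
P_e = (57*74 + 87*70) / 20736 = 0.497106
kappa = (P_o - P_e) / (1 - P_e)
kappa = (0.631944 - 0.497106) / (1 - 0.497106)
kappa = 0.2681

0.2681


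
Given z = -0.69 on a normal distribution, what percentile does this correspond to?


CDF(z) = 0.5 * (1 + erf(z/sqrt(2)))
erf(-0.4879) = -0.5098
CDF = 0.2451
Percentile rank = 0.2451 * 100 = 24.51

24.51


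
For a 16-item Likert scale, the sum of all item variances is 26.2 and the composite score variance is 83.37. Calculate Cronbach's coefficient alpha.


alpha = (k/(k-1)) * (1 - sum(si^2)/s_total^2)
= (16/15) * (1 - 26.2/83.37)
alpha = 0.7315

0.7315


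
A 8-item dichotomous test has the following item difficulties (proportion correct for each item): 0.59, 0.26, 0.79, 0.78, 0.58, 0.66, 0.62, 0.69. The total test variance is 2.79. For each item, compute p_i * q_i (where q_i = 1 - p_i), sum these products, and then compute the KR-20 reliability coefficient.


For each item, compute p_i * q_i:
  Item 1: 0.59 * 0.41 = 0.2419
  Item 2: 0.26 * 0.74 = 0.1924
  Item 3: 0.79 * 0.21 = 0.1659
  Item 4: 0.78 * 0.22 = 0.1716
  Item 5: 0.58 * 0.42 = 0.2436
  Item 6: 0.66 * 0.34 = 0.2244
  Item 7: 0.62 * 0.38 = 0.2356
  Item 8: 0.69 * 0.31 = 0.2139
Sum(p_i * q_i) = 0.2419 + 0.1924 + 0.1659 + 0.1716 + 0.2436 + 0.2244 + 0.2356 + 0.2139 = 1.6893
KR-20 = (k/(k-1)) * (1 - Sum(p_i*q_i) / Var_total)
= (8/7) * (1 - 1.6893/2.79)
= 1.1429 * 0.3945
KR-20 = 0.4509

0.4509


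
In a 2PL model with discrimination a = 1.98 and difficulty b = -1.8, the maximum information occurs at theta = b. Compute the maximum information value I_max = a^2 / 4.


For 2PL, max info at theta = b = -1.8
I_max = a^2 / 4 = 1.98^2 / 4
= 3.9204 / 4
I_max = 0.9801

0.9801
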